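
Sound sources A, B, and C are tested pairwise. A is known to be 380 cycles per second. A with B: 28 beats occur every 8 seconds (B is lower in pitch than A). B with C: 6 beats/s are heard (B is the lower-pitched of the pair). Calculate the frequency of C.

382.5 Hz

A–B: Beat frequency = 28/8 = 3.5 Hz.
B is below A, so f_B = 380 − 3.5 = 376.5 Hz.
C is above B, so f_C = 376.5 + 6 = 382.5 Hz.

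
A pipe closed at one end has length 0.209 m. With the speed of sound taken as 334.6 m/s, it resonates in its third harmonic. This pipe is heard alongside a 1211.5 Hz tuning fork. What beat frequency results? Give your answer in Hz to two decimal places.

Closed pipe (odd harmonics): f_n = n·v/(4L) = 3·334.6/(4·0.209) = 1200.7177 Hz.
f_beat = |1200.7177 − 1211.5| = 10.78 Hz.

10.78 Hz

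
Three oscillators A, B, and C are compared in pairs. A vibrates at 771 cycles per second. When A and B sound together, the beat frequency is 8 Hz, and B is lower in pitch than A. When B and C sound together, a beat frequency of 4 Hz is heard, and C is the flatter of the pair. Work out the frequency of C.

B is below A, so f_B = 771 − 8 = 763 Hz.
C is below B, so f_C = 763 − 4 = 759 Hz.

759 Hz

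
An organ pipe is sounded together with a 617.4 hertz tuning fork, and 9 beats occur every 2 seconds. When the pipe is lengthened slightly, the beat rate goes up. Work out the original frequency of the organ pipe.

612.9 Hz

Beat frequency = 9/2 = 4.5 Hz.
|f − 617.4| = 4.5, so the organ pipe was at either 612.9 Hz or 621.9 Hz.
A longer pipe has a lower fundamental; the adjustment lowers the organ pipe's frequency.
The beat rate rose, so the adjustment moved the organ pipe further from 617.4 Hz — it was already below the reference.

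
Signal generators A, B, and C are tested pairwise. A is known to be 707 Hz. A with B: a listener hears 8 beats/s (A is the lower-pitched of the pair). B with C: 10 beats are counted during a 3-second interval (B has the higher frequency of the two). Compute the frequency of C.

711.6667 Hz

B is above A, so f_B = 707 + 8 = 715 Hz.
B–C: Beat frequency = 10/3 = 3.3333 Hz.
C is below B, so f_C = 715 − 3.3333 = 711.6667 Hz.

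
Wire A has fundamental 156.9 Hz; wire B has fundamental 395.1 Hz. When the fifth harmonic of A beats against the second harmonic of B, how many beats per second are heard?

5.7 Hz

Fifth harmonic of the first: 5·156.9 = 784.5 Hz.
Second harmonic of the second: 2·395.1 = 790.2 Hz.
f_beat = |784.5 − 790.2| = 5.7 Hz.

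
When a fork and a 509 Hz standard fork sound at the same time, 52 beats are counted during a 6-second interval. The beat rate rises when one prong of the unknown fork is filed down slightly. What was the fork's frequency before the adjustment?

517.6667 Hz

Beat frequency = 52/6 = 8.6667 Hz.
|f − 509| = 8.6667, so the fork was at either 500.3333 Hz or 517.6667 Hz.
Filing a prong removes mass and raises the fork's frequency; the adjustment raises the fork's frequency.
The beat rate rose, so the adjustment moved the fork further from 509 Hz — it was already above the reference.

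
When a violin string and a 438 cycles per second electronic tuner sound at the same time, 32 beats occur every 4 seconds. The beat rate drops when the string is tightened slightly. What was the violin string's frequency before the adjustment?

430 Hz

Beat frequency = 32/4 = 8 Hz.
|f − 438| = 8, so the violin string was at either 430 Hz or 446 Hz.
Increasing tension raises a string's frequency; the adjustment raises the violin string's frequency.
The beat rate fell, so the adjustment moved the violin string toward 438 Hz — it must have started below the reference.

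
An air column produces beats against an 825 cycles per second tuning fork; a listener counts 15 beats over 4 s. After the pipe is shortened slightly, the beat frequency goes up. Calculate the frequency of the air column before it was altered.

828.75 Hz

Beat frequency = 15/4 = 3.75 Hz.
|f − 825| = 3.75, so the air column was at either 821.25 Hz or 828.75 Hz.
A shorter pipe has a higher fundamental; the adjustment raises the air column's frequency.
The beat rate rose, so the adjustment moved the air column further from 825 Hz — it was already above the reference.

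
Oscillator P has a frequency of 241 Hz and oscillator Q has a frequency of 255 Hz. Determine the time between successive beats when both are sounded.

f_beat = |241 − 255| = 14 Hz.
Beat period T = 1 / f_beat = 1 / 14 s.

0.071 s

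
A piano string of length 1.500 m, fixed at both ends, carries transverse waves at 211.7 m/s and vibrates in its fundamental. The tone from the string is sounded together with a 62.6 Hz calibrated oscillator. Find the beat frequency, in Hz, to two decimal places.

7.97 Hz

For a string fixed at both ends, f_n = n·v/(2L) = 1·211.7/(2·1.500) = 70.5667 Hz.
f_beat = |70.5667 − 62.6| = 7.97 Hz.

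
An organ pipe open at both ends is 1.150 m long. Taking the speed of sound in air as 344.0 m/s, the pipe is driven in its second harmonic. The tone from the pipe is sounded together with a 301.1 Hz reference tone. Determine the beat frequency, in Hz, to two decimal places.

1.97 Hz

Open pipe: f_n = n·v/(2L) = 2·344.0/(2·1.150) = 299.1304 Hz.
f_beat = |299.1304 − 301.1| = 1.97 Hz.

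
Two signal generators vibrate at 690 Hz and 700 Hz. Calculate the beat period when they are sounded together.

0.100 s

f_beat = |690 − 700| = 10 Hz.
Beat period T = 1 / f_beat = 1 / 10 s.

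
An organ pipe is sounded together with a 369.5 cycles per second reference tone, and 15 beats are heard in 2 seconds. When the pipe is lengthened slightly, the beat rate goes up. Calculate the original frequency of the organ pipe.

Beat frequency = 15/2 = 7.5 Hz.
|f − 369.5| = 7.5, so the organ pipe was at either 362 Hz or 377 Hz.
A longer pipe has a lower fundamental; the adjustment lowers the organ pipe's frequency.
The beat rate rose, so the adjustment moved the organ pipe further from 369.5 Hz — it was already below the reference.

362 Hz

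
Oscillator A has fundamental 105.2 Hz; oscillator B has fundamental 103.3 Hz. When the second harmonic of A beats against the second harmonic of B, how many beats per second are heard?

Second harmonic of the first: 2·105.2 = 210.4 Hz.
Second harmonic of the second: 2·103.3 = 206.6 Hz.
f_beat = |210.4 − 206.6| = 3.8 Hz.

3.8 Hz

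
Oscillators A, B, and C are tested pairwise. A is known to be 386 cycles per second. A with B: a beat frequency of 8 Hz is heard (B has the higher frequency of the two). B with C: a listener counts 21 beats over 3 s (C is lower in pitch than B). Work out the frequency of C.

387 Hz

B is above A, so f_B = 386 + 8 = 394 Hz.
B–C: Beat frequency = 21/3 = 7 Hz.
C is below B, so f_C = 394 − 7 = 387 Hz.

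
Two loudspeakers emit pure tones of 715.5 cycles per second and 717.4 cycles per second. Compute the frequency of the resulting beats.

1.9 Hz

f_beat = |f₁ − f₂|.
|715.5 − 717.4| = 1.9 Hz.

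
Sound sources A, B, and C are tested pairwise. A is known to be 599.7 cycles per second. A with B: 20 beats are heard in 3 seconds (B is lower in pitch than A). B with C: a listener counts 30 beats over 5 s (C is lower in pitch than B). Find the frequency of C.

A–B: Beat frequency = 20/3 = 6.6667 Hz.
B is below A, so f_B = 599.7 − 6.6667 = 593.0333 Hz.
B–C: Beat frequency = 30/5 = 6 Hz.
C is below B, so f_C = 593.0333 − 6 = 587.0333 Hz.

587.0333 Hz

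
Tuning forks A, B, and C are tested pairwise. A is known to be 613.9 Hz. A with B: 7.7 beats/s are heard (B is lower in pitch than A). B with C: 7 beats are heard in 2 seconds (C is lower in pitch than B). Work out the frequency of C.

602.7 Hz

B is below A, so f_B = 613.9 − 7.7 = 606.2 Hz.
B–C: Beat frequency = 7/2 = 3.5 Hz.
C is below B, so f_C = 606.2 − 3.5 = 602.7 Hz.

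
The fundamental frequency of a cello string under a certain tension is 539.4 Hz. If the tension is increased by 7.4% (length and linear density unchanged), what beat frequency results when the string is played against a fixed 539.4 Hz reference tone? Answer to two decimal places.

For a string, f ∝ √T, so the new frequency is 539.4·√1.074 = 559.0016 Hz.
f_beat = |559.0016 − 539.4| = 19.60 Hz.

19.60 Hz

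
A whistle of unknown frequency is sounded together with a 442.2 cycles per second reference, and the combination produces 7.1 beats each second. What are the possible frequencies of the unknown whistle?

435.1 Hz or 449.3 Hz

|f − 442.2| = 7.1, so f = 442.2 ± 7.1.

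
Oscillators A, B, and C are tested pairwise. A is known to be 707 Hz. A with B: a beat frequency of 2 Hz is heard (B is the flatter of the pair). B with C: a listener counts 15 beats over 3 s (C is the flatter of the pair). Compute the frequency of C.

700 Hz

B is below A, so f_B = 707 − 2 = 705 Hz.
B–C: Beat frequency = 15/3 = 5 Hz.
C is below B, so f_C = 705 − 5 = 700 Hz.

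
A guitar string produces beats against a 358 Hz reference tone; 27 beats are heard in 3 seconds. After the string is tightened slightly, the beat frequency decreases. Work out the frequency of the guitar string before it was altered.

Beat frequency = 27/3 = 9 Hz.
|f − 358| = 9, so the guitar string was at either 349 Hz or 367 Hz.
Increasing tension raises a string's frequency; the adjustment raises the guitar string's frequency.
The beat rate fell, so the adjustment moved the guitar string toward 358 Hz — it must have started below the reference.

349 Hz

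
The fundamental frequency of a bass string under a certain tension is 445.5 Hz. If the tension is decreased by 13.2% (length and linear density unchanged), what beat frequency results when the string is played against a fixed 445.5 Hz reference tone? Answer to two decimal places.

30.44 Hz

For a string, f ∝ √T, so the new frequency is 445.5·√0.868 = 415.0568 Hz.
f_beat = |415.0568 − 445.5| = 30.44 Hz.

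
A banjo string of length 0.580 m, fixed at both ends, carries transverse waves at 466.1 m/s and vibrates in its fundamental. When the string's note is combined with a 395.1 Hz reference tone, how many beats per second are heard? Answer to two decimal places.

For a string fixed at both ends, f_n = n·v/(2L) = 1·466.1/(2·0.580) = 401.8103 Hz.
f_beat = |401.8103 − 395.1| = 6.71 Hz.

6.71 Hz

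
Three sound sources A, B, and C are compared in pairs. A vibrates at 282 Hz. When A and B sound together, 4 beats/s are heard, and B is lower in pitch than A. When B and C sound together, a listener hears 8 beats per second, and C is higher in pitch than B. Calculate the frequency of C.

286 Hz

B is below A, so f_B = 282 − 4 = 278 Hz.
C is above B, so f_C = 278 + 8 = 286 Hz.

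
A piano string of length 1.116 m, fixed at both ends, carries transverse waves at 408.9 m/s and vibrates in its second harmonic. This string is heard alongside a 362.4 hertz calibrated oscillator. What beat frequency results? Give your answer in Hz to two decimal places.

4.00 Hz

For a string fixed at both ends, f_n = n·v/(2L) = 2·408.9/(2·1.116) = 366.3978 Hz.
f_beat = |366.3978 − 362.4| = 4.00 Hz.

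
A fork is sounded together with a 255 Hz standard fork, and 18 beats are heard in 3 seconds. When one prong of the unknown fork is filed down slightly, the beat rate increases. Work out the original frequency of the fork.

Beat frequency = 18/3 = 6 Hz.
|f − 255| = 6, so the fork was at either 249 Hz or 261 Hz.
Filing a prong removes mass and raises the fork's frequency; the adjustment raises the fork's frequency.
The beat rate rose, so the adjustment moved the fork further from 255 Hz — it was already above the reference.

261 Hz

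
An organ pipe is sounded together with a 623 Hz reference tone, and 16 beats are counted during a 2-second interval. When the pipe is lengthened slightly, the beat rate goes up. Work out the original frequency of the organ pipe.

615 Hz

Beat frequency = 16/2 = 8 Hz.
|f − 623| = 8, so the organ pipe was at either 615 Hz or 631 Hz.
A longer pipe has a lower fundamental; the adjustment lowers the organ pipe's frequency.
The beat rate rose, so the adjustment moved the organ pipe further from 623 Hz — it was already below the reference.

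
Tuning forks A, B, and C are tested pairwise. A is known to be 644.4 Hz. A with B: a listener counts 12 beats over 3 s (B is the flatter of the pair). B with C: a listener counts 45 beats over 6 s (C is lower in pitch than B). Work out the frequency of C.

632.9 Hz

A–B: Beat frequency = 12/3 = 4 Hz.
B is below A, so f_B = 644.4 − 4 = 640.4 Hz.
B–C: Beat frequency = 45/6 = 7.5 Hz.
C is below B, so f_C = 640.4 − 7.5 = 632.9 Hz.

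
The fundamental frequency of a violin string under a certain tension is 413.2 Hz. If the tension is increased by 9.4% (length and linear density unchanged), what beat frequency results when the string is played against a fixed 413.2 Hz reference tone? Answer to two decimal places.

For a string, f ∝ √T, so the new frequency is 413.2·√1.094 = 432.1843 Hz.
f_beat = |432.1843 − 413.2| = 18.98 Hz.

18.98 Hz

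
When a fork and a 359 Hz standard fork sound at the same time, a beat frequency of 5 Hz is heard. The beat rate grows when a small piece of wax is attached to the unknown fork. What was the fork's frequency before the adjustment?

|f − 359| = 5, so the fork was at either 354 Hz or 364 Hz.
Loading a fork with wax lowers its frequency; the adjustment lowers the fork's frequency.
The beat rate rose, so the adjustment moved the fork further from 359 Hz — it was already below the reference.

354 Hz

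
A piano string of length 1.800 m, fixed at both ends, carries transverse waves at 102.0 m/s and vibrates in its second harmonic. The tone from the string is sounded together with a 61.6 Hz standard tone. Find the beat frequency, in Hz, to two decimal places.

4.93 Hz

For a string fixed at both ends, f_n = n·v/(2L) = 2·102.0/(2·1.800) = 56.6667 Hz.
f_beat = |56.6667 − 61.6| = 4.93 Hz.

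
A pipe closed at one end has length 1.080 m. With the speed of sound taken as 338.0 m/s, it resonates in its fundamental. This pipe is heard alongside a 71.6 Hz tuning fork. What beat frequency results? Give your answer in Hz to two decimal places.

6.64 Hz

Closed pipe (odd harmonics): f_n = n·v/(4L) = 1·338.0/(4·1.080) = 78.2407 Hz.
f_beat = |78.2407 − 71.6| = 6.64 Hz.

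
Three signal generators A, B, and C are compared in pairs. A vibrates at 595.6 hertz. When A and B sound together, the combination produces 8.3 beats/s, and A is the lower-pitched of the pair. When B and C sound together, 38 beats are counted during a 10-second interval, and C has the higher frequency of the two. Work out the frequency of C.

B is above A, so f_B = 595.6 + 8.3 = 603.9 Hz.
B–C: Beat frequency = 38/10 = 3.8 Hz.
C is above B, so f_C = 603.9 + 3.8 = 607.7 Hz.

607.7 Hz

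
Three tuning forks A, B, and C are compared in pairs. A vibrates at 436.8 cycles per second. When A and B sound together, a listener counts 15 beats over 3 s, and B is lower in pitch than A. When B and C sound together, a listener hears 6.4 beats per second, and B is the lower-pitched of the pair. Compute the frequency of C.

438.2 Hz

A–B: Beat frequency = 15/3 = 5 Hz.
B is below A, so f_B = 436.8 − 5 = 431.8 Hz.
C is above B, so f_C = 431.8 + 6.4 = 438.2 Hz.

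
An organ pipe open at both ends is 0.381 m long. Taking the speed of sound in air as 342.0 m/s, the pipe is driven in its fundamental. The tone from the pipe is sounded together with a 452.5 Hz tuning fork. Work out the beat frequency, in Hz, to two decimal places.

3.68 Hz

Open pipe: f_n = n·v/(2L) = 1·342.0/(2·0.381) = 448.8189 Hz.
f_beat = |448.8189 − 452.5| = 3.68 Hz.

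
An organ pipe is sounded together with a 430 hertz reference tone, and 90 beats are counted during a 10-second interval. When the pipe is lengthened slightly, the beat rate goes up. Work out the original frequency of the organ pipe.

421 Hz

Beat frequency = 90/10 = 9 Hz.
|f − 430| = 9, so the organ pipe was at either 421 Hz or 439 Hz.
A longer pipe has a lower fundamental; the adjustment lowers the organ pipe's frequency.
The beat rate rose, so the adjustment moved the organ pipe further from 430 Hz — it was already below the reference.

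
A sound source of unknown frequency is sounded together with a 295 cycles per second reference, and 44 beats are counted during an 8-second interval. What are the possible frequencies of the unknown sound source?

289.5 Hz or 300.5 Hz

Beat frequency = 44/8 = 5.5 Hz.
|f − 295| = 5.5, so f = 295 ± 5.5.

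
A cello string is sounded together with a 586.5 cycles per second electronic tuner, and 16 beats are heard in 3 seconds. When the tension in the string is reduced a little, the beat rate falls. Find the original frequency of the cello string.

591.8333 Hz

Beat frequency = 16/3 = 5.3333 Hz.
|f − 586.5| = 5.3333, so the cello string was at either 581.1667 Hz or 591.8333 Hz.
Lower tension means lower frequency; the adjustment lowers the cello string's frequency.
The beat rate fell, so the adjustment moved the cello string toward 586.5 Hz — it must have started above the reference.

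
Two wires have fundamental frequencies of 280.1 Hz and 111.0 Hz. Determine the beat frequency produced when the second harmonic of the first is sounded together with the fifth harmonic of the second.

Second harmonic of the first: 2·280.1 = 560.2 Hz.
Fifth harmonic of the second: 5·111.0 = 555.0 Hz.
f_beat = |560.2 − 555.0| = 5.2 Hz.

5.2 Hz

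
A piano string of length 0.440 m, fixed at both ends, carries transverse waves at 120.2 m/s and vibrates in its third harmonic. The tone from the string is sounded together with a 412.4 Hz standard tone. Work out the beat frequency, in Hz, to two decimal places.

For a string fixed at both ends, f_n = n·v/(2L) = 3·120.2/(2·0.440) = 409.7727 Hz.
f_beat = |409.7727 − 412.4| = 2.63 Hz.

2.63 Hz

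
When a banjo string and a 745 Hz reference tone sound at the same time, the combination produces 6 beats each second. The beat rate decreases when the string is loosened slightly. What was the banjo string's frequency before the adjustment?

751 Hz

|f − 745| = 6, so the banjo string was at either 739 Hz or 751 Hz.
Reducing tension lowers a string's frequency; the adjustment lowers the banjo string's frequency.
The beat rate fell, so the adjustment moved the banjo string toward 745 Hz — it must have started above the reference.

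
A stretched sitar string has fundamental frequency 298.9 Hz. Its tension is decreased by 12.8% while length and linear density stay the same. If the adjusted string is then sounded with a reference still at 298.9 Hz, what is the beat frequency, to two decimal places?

19.78 Hz

For a string, f ∝ √T, so the new frequency is 298.9·√0.872 = 279.1156 Hz.
f_beat = |279.1156 − 298.9| = 19.78 Hz.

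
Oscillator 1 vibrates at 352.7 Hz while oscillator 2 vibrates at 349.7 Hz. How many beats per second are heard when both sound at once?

f_beat = |f₁ − f₂|.
|352.7 − 349.7| = 3 Hz.

3 Hz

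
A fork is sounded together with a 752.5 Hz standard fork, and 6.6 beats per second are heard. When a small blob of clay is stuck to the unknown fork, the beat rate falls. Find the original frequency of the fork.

759.1 Hz

|f − 752.5| = 6.6, so the fork was at either 745.9 Hz or 759.1 Hz.
Adding mass to a fork lowers its frequency; the adjustment lowers the fork's frequency.
The beat rate fell, so the adjustment moved the fork toward 752.5 Hz — it must have started above the reference.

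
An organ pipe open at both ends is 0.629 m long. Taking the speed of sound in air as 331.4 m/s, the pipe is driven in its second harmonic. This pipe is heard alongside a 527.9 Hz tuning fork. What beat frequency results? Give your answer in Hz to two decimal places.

1.03 Hz

Open pipe: f_n = n·v/(2L) = 2·331.4/(2·0.629) = 526.8680 Hz.
f_beat = |526.8680 − 527.9| = 1.03 Hz.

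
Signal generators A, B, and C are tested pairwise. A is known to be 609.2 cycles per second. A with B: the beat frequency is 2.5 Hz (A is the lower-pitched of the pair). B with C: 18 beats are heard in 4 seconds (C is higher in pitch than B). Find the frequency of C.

616.2 Hz

B is above A, so f_B = 609.2 + 2.5 = 611.7 Hz.
B–C: Beat frequency = 18/4 = 4.5 Hz.
C is above B, so f_C = 611.7 + 4.5 = 616.2 Hz.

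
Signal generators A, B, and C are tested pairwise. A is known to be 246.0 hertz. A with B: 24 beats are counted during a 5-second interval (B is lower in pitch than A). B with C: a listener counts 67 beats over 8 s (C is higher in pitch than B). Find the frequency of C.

249.575 Hz

A–B: Beat frequency = 24/5 = 4.8 Hz.
B is below A, so f_B = 246.0 − 4.8 = 241.2 Hz.
B–C: Beat frequency = 67/8 = 8.375 Hz.
C is above B, so f_C = 241.2 + 8.375 = 249.575 Hz.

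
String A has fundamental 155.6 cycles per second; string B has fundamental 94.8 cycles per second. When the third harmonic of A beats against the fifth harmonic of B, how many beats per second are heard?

Third harmonic of the first: 3·155.6 = 466.8 Hz.
Fifth harmonic of the second: 5·94.8 = 474.0 Hz.
f_beat = |466.8 − 474.0| = 7.2 Hz.

7.2 Hz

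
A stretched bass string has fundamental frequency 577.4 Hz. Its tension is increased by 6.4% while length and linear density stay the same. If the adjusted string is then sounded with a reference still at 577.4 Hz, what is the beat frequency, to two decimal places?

For a string, f ∝ √T, so the new frequency is 577.4·√1.064 = 595.5903 Hz.
f_beat = |595.5903 − 577.4| = 18.19 Hz.

18.19 Hz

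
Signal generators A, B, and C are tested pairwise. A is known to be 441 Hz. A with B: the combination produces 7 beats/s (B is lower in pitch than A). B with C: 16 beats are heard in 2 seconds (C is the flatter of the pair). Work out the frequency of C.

426 Hz

B is below A, so f_B = 441 − 7 = 434 Hz.
B–C: Beat frequency = 16/2 = 8 Hz.
C is below B, so f_C = 434 − 8 = 426 Hz.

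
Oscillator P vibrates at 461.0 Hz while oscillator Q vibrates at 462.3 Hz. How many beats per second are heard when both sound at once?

Beats arise from superposition of two nearby frequencies; the beat rate is |f₁ − f₂|.
|461.0 − 462.3| = 1.3 Hz.

1.3 Hz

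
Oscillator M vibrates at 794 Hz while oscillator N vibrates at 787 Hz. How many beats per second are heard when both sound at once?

7 Hz

Beats arise from superposition of two nearby frequencies; the beat rate is |f₁ − f₂|.
|794 − 787| = 7 Hz.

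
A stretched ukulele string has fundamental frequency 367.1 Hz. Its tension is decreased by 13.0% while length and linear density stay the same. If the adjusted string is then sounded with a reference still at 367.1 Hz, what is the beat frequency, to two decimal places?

24.69 Hz

For a string, f ∝ √T, so the new frequency is 367.1·√0.870 = 342.4081 Hz.
f_beat = |342.4081 − 367.1| = 24.69 Hz.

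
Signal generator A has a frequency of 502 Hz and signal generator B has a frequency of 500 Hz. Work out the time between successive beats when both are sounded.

0.500 s

f_beat = |502 − 500| = 2 Hz.
Beat period T = 1 / f_beat = 1 / 2 s.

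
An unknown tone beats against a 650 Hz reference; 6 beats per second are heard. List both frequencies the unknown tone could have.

644 Hz or 656 Hz

|f − 650| = 6, so f = 650 ± 6.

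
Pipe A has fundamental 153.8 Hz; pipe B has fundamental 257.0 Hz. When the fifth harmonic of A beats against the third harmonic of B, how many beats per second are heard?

Fifth harmonic of the first: 5·153.8 = 769.0 Hz.
Third harmonic of the second: 3·257.0 = 771.0 Hz.
f_beat = |769.0 − 771.0| = 2.0 Hz.

2.0 Hz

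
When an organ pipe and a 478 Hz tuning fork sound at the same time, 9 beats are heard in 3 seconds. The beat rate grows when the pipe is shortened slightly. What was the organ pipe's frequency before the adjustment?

481 Hz

Beat frequency = 9/3 = 3 Hz.
|f − 478| = 3, so the organ pipe was at either 475 Hz or 481 Hz.
A shorter pipe has a higher fundamental; the adjustment raises the organ pipe's frequency.
The beat rate rose, so the adjustment moved the organ pipe further from 478 Hz — it was already above the reference.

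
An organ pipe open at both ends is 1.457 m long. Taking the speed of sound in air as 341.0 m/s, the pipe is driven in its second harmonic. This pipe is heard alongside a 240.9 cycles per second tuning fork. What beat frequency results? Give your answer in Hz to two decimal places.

Open pipe: f_n = n·v/(2L) = 2·341.0/(2·1.457) = 234.0426 Hz.
f_beat = |234.0426 − 240.9| = 6.86 Hz.

6.86 Hz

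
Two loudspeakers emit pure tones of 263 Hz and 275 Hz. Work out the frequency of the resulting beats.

12 Hz

Beats arise from superposition of two nearby frequencies; the beat rate is |f₁ − f₂|.
|263 − 275| = 12 Hz.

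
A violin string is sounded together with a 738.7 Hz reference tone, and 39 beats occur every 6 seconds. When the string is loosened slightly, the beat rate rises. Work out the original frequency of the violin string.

Beat frequency = 39/6 = 6.5 Hz.
|f − 738.7| = 6.5, so the violin string was at either 732.2 Hz or 745.2 Hz.
Reducing tension lowers a string's frequency; the adjustment lowers the violin string's frequency.
The beat rate rose, so the adjustment moved the violin string further from 738.7 Hz — it was already below the reference.

732.2 Hz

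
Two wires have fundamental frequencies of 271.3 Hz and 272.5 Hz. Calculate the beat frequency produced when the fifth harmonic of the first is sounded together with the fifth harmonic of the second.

Fifth harmonic of the first: 5·271.3 = 1356.5 Hz.
Fifth harmonic of the second: 5·272.5 = 1362.5 Hz.
f_beat = |1356.5 − 1362.5| = 6.0 Hz.

6.0 Hz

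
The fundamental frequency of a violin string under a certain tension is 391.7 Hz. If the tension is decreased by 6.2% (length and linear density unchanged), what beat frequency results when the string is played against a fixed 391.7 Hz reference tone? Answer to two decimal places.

12.34 Hz

For a string, f ∝ √T, so the new frequency is 391.7·√0.938 = 379.3630 Hz.
f_beat = |379.3630 − 391.7| = 12.34 Hz.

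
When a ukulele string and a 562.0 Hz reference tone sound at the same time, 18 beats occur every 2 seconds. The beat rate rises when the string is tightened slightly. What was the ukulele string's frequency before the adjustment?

571 Hz

Beat frequency = 18/2 = 9 Hz.
|f − 562.0| = 9, so the ukulele string was at either 553 Hz or 571 Hz.
Increasing tension raises a string's frequency; the adjustment raises the ukulele string's frequency.
The beat rate rose, so the adjustment moved the ukulele string further from 562.0 Hz — it was already above the reference.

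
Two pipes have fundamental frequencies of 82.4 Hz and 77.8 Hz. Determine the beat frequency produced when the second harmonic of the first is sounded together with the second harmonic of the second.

Second harmonic of the first: 2·82.4 = 164.8 Hz.
Second harmonic of the second: 2·77.8 = 155.6 Hz.
f_beat = |164.8 − 155.6| = 9.2 Hz.

9.2 Hz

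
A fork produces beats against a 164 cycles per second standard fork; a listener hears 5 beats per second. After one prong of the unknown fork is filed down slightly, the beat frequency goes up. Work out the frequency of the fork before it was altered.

169 Hz

|f − 164| = 5, so the fork was at either 159 Hz or 169 Hz.
Filing a prong removes mass and raises the fork's frequency; the adjustment raises the fork's frequency.
The beat rate rose, so the adjustment moved the fork further from 164 Hz — it was already above the reference.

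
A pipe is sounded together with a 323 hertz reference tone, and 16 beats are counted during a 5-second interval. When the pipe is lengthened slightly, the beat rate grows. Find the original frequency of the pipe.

Beat frequency = 16/5 = 3.2 Hz.
|f − 323| = 3.2, so the pipe was at either 319.8 Hz or 326.2 Hz.
A longer pipe has a lower fundamental; the adjustment lowers the pipe's frequency.
The beat rate rose, so the adjustment moved the pipe further from 323 Hz — it was already below the reference.

319.8 Hz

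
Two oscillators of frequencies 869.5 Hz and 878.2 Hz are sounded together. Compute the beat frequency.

The beat frequency equals the magnitude of the frequency difference.
|869.5 − 878.2| = 8.7 Hz.

8.7 Hz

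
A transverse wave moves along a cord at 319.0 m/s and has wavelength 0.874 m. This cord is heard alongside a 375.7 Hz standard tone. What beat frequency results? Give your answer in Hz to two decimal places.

10.71 Hz

Source frequency f = v/λ = 319.0/0.874 = 364.9886 Hz.
f_beat = |364.9886 − 375.7| = 10.71 Hz.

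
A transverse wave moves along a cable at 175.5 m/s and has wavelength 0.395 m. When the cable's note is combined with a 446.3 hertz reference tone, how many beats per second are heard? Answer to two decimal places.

Source frequency f = v/λ = 175.5/0.395 = 444.3038 Hz.
f_beat = |444.3038 − 446.3| = 2.00 Hz.

2.00 Hz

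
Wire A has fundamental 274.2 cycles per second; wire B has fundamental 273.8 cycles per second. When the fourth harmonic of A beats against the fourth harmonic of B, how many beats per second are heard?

Fourth harmonic of the first: 4·274.2 = 1096.8 Hz.
Fourth harmonic of the second: 4·273.8 = 1095.2 Hz.
f_beat = |1096.8 − 1095.2| = 1.6 Hz.

1.6 Hz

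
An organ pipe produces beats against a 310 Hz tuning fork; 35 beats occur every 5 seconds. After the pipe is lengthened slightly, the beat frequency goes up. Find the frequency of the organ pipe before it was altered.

303 Hz

Beat frequency = 35/5 = 7 Hz.
|f − 310| = 7, so the organ pipe was at either 303 Hz or 317 Hz.
A longer pipe has a lower fundamental; the adjustment lowers the organ pipe's frequency.
The beat rate rose, so the adjustment moved the organ pipe further from 310 Hz — it was already below the reference.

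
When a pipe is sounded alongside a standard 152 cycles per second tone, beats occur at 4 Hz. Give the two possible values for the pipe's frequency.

|f − 152| = 4, so f = 152 ± 4.

148 Hz or 156 Hz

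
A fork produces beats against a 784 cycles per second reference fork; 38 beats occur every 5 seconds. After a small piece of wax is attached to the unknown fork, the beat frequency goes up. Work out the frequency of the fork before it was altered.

Beat frequency = 38/5 = 7.6 Hz.
|f − 784| = 7.6, so the fork was at either 776.4 Hz or 791.6 Hz.
Loading a fork with wax lowers its frequency; the adjustment lowers the fork's frequency.
The beat rate rose, so the adjustment moved the fork further from 784 Hz — it was already below the reference.

776.4 Hz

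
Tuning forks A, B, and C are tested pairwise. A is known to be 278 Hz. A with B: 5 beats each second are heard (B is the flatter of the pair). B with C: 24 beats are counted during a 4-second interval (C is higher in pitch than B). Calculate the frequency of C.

279 Hz

B is below A, so f_B = 278 − 5 = 273 Hz.
B–C: Beat frequency = 24/4 = 6 Hz.
C is above B, so f_C = 273 + 6 = 279 Hz.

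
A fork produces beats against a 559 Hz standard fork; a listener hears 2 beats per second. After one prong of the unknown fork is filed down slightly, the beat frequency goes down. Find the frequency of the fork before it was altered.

|f − 559| = 2, so the fork was at either 557 Hz or 561 Hz.
Filing a prong removes mass and raises the fork's frequency; the adjustment raises the fork's frequency.
The beat rate fell, so the adjustment moved the fork toward 559 Hz — it must have started below the reference.

557 Hz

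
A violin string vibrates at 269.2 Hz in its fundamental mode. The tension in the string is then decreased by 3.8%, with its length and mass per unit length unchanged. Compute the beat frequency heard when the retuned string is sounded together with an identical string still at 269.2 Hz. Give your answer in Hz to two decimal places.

5.16 Hz

For a string, f ∝ √T, so the new frequency is 269.2·√0.962 = 264.0357 Hz.
f_beat = |264.0357 − 269.2| = 5.16 Hz.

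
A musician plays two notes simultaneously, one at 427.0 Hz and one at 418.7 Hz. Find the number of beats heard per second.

f_beat = |f₁ − f₂|.
|427.0 − 418.7| = 8.3 Hz.

8.3 Hz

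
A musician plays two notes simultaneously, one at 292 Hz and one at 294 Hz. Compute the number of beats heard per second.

The beat frequency equals the magnitude of the frequency difference.
|292 − 294| = 2 Hz.

2 Hz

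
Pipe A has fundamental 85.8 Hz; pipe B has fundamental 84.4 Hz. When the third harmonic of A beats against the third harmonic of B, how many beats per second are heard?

Third harmonic of the first: 3·85.8 = 257.4 Hz.
Third harmonic of the second: 3·84.4 = 253.2 Hz.
f_beat = |257.4 − 253.2| = 4.2 Hz.

4.2 Hz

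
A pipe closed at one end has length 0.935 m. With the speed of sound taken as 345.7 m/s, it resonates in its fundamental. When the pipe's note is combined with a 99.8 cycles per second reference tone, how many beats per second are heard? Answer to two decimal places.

Closed pipe (odd harmonics): f_n = n·v/(4L) = 1·345.7/(4·0.935) = 92.4332 Hz.
f_beat = |92.4332 − 99.8| = 7.37 Hz.

7.37 Hz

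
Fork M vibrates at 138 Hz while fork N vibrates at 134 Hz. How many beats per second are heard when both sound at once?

f_beat = |f₁ − f₂|.
|138 − 134| = 4 Hz.

4 Hz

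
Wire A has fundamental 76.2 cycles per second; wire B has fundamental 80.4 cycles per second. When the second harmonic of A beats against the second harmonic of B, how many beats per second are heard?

8.4 Hz

Second harmonic of the first: 2·76.2 = 152.4 Hz.
Second harmonic of the second: 2·80.4 = 160.8 Hz.
f_beat = |152.4 − 160.8| = 8.4 Hz.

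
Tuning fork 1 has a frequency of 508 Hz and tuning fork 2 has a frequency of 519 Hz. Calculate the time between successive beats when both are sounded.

f_beat = |508 − 519| = 11 Hz.
Beat period T = 1 / f_beat = 1 / 11 s.

0.091 s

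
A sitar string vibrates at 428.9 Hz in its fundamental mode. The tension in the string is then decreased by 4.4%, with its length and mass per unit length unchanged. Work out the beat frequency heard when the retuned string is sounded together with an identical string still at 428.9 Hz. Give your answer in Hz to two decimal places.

For a string, f ∝ √T, so the new frequency is 428.9·√0.956 = 419.3581 Hz.
f_beat = |419.3581 − 428.9| = 9.54 Hz.

9.54 Hz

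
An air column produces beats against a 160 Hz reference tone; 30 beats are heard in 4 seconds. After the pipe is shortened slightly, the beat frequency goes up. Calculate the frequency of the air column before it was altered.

Beat frequency = 30/4 = 7.5 Hz.
|f − 160| = 7.5, so the air column was at either 152.5 Hz or 167.5 Hz.
A shorter pipe has a higher fundamental; the adjustment raises the air column's frequency.
The beat rate rose, so the adjustment moved the air column further from 160 Hz — it was already above the reference.

167.5 Hz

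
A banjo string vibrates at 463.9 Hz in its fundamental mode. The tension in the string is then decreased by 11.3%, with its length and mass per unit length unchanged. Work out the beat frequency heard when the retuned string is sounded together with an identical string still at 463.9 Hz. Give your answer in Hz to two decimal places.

For a string, f ∝ √T, so the new frequency is 463.9·√0.887 = 436.9042 Hz.
f_beat = |436.9042 − 463.9| = 27.00 Hz.

27.00 Hz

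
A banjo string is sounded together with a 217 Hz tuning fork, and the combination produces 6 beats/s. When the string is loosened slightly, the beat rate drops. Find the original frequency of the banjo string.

|f − 217| = 6, so the banjo string was at either 211 Hz or 223 Hz.
Reducing tension lowers a string's frequency; the adjustment lowers the banjo string's frequency.
The beat rate fell, so the adjustment moved the banjo string toward 217 Hz — it must have started above the reference.

223 Hz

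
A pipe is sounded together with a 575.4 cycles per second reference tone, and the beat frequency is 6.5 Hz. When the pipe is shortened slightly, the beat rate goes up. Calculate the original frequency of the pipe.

581.9 Hz

|f − 575.4| = 6.5, so the pipe was at either 568.9 Hz or 581.9 Hz.
A shorter pipe has a higher fundamental; the adjustment raises the pipe's frequency.
The beat rate rose, so the adjustment moved the pipe further from 575.4 Hz — it was already above the reference.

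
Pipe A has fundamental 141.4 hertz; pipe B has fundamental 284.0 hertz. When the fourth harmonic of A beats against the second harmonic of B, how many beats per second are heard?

Fourth harmonic of the first: 4·141.4 = 565.6 Hz.
Second harmonic of the second: 2·284.0 = 568.0 Hz.
f_beat = |565.6 − 568.0| = 2.4 Hz.

2.4 Hz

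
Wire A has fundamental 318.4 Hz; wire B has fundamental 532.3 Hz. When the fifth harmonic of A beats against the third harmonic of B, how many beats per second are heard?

Fifth harmonic of the first: 5·318.4 = 1592.0 Hz.
Third harmonic of the second: 3·532.3 = 1596.9 Hz.
f_beat = |1592.0 − 1596.9| = 4.9 Hz.

4.9 Hz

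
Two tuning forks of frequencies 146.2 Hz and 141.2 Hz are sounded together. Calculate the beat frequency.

5 Hz

Beats arise from superposition of two nearby frequencies; the beat rate is |f₁ − f₂|.
|146.2 − 141.2| = 5 Hz.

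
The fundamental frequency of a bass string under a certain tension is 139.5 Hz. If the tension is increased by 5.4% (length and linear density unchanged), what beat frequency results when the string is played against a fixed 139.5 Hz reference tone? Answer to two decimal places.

For a string, f ∝ √T, so the new frequency is 139.5·√1.054 = 143.2170 Hz.
f_beat = |143.2170 − 139.5| = 3.72 Hz.

3.72 Hz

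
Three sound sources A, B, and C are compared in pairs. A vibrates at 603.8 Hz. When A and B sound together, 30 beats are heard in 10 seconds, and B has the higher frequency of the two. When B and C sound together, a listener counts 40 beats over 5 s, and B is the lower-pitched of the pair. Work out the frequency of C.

A–B: Beat frequency = 30/10 = 3 Hz.
B is above A, so f_B = 603.8 + 3 = 606.8 Hz.
B–C: Beat frequency = 40/5 = 8 Hz.
C is above B, so f_C = 606.8 + 8 = 614.8 Hz.

614.8 Hz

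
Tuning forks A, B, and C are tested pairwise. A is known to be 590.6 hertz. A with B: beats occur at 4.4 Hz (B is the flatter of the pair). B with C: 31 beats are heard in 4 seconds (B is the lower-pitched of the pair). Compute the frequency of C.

B is below A, so f_B = 590.6 − 4.4 = 586.2 Hz.
B–C: Beat frequency = 31/4 = 7.75 Hz.
C is above B, so f_C = 586.2 + 7.75 = 593.95 Hz.

593.95 Hz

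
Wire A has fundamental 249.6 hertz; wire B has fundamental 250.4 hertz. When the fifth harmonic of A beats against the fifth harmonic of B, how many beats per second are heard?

Fifth harmonic of the first: 5·249.6 = 1248.0 Hz.
Fifth harmonic of the second: 5·250.4 = 1252.0 Hz.
f_beat = |1248.0 − 1252.0| = 4.0 Hz.

4.0 Hz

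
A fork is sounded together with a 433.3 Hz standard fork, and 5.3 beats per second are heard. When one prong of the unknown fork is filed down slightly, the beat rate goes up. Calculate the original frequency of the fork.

|f − 433.3| = 5.3, so the fork was at either 428 Hz or 438.6 Hz.
Filing a prong removes mass and raises the fork's frequency; the adjustment raises the fork's frequency.
The beat rate rose, so the adjustment moved the fork further from 433.3 Hz — it was already above the reference.

438.6 Hz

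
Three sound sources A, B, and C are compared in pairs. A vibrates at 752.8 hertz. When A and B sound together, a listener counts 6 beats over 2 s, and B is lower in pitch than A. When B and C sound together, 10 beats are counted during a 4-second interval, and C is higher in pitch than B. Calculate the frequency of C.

A–B: Beat frequency = 6/2 = 3 Hz.
B is below A, so f_B = 752.8 − 3 = 749.8 Hz.
B–C: Beat frequency = 10/4 = 2.5 Hz.
C is above B, so f_C = 749.8 + 2.5 = 752.3 Hz.

752.3 Hz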